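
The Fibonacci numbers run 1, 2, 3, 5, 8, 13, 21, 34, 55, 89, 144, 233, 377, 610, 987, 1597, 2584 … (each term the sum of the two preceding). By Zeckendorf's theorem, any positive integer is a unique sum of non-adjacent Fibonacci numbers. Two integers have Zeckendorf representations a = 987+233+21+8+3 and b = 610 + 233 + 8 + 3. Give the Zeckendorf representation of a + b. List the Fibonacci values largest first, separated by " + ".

1597 + 377 + 89 + 34 + 8 + 1

The two numbers are 1252 and 854, so their sum is 2106.
Greedy algorithm:
2106 − 1597 = 509
509 − 377 = 132
132 − 89 = 43
43 − 34 = 9
9 − 8 = 1
1 − 1 = 0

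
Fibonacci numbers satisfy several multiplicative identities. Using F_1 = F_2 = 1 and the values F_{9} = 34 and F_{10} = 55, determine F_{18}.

By the doubling identity F_{2k} = F_k(2F_{k+1} − F_k): F_{18} = 34·(2·55 − 34) = 34·76 = 2584.

2584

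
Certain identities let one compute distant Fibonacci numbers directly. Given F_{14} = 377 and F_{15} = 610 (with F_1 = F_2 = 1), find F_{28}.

By the doubling identity F_{2k} = F_k(2F_{k+1} − F_k): F_{28} = 377·(2·610 − 377) = 377·843 = 317811.

317811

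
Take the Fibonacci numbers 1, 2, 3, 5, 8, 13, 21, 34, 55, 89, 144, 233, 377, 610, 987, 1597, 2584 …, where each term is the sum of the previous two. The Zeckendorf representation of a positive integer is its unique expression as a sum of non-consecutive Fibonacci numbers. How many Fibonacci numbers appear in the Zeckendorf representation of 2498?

5

2498: greatest Fibonacci not exceeding it is 1597, leaving 901
901: greatest Fibonacci not exceeding it is 610, leaving 291
291: greatest Fibonacci not exceeding it is 233, leaving 58
58: greatest Fibonacci not exceeding it is 55, leaving 3
3: greatest Fibonacci not exceeding it is 3, leaving 0
2498 = 1597 + 610 + 233 + 55 + 3, which has 5 terms.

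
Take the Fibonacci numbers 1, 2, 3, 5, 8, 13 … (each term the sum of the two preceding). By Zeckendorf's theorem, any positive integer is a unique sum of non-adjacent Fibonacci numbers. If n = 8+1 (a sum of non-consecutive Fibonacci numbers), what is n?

8+1 = 9.

9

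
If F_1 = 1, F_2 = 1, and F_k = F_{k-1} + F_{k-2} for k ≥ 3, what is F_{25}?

75025

Iterating the recurrence up to F_{17} = 1597 and F_{16} = 987:
F_{18} = F_{17} + F_{16} = 1597 + 987 = 2584
F_{19} = F_{18} + F_{17} = 2584 + 1597 = 4181
F_{20} = F_{19} + F_{18} = 4181 + 2584 = 6765
F_{21} = F_{20} + F_{19} = 6765 + 4181 = 10946
F_{22} = F_{21} + F_{20} = 10946 + 6765 = 17711
F_{23} = F_{22} + F_{21} = 17711 + 10946 = 28657
F_{24} = F_{23} + F_{22} = 28657 + 17711 = 46368
F_{25} = F_{24} + F_{23} = 46368 + 28657 = 75025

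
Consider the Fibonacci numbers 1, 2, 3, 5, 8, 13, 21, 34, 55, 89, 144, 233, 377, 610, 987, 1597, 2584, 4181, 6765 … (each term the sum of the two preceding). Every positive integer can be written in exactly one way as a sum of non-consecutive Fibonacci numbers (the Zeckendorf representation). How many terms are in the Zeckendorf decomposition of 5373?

6

Repeatedly subtract the largest Fibonacci number that fits:
5373 − 4181 = 1192
1192 − 987 = 205
205 − 144 = 61
61 − 55 = 6
6 − 5 = 1
1 − 1 = 0
5373 = 4181 + 987 + 144 + 55 + 5 + 1, which has 6 terms.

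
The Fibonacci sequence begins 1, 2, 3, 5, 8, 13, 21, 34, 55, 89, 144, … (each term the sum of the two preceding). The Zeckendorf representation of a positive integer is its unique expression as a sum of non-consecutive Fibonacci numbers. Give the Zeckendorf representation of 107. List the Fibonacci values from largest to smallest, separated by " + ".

89 + 13 + 5

107 − 89 = 18
18 − 13 = 5
5 − 5 = 0
So 107 = 89 + 13 + 5, with no two terms consecutive in the sequence.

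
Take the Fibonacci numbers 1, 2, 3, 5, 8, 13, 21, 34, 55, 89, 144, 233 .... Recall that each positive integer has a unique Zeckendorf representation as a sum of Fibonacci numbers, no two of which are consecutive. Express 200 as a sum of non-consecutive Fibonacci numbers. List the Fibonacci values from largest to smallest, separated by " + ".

Greedily peel off the largest Fibonacci term at each step:
subtract 144 from 200: 56 remains
subtract 55 from 56: 1 remains
subtract 1 from 1: 0 remains
So 200 = 144 + 55 + 1, with no two terms consecutive in the sequence.

144 + 55 + 1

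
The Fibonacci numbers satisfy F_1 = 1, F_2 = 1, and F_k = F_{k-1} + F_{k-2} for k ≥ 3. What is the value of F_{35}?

9227465

Iterating the recurrence up to F_{27} = 196418 and F_{26} = 121393:
F_{28} = F_{27} + F_{26} = 196418 + 121393 = 317811
F_{29} = F_{28} + F_{27} = 317811 + 196418 = 514229
F_{30} = F_{29} + F_{28} = 514229 + 317811 = 832040
F_{31} = F_{30} + F_{29} = 832040 + 514229 = 1346269
F_{32} = F_{31} + F_{30} = 1346269 + 832040 = 2178309
F_{33} = F_{32} + F_{31} = 2178309 + 1346269 = 3524578
F_{34} = F_{33} + F_{32} = 3524578 + 2178309 = 5702887
F_{35} = F_{34} + F_{33} = 5702887 + 3524578 = 9227465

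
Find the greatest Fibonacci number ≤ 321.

233 ≤ 321 < 377, so the largest Fibonacci number not exceeding 321 is 233.

233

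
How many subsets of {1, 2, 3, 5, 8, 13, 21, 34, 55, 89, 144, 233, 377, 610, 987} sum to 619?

Each representation comes from the Zeckendorf form by replacing some F_k with F_{k−1} + F_{k−2} where possible.
619 = 610+8+1 = 610+5+3+1 = 377+233+8+1 = 377+233+5+3+1 = 377+144+89+8+1 = … (5 more), for 10 in all.

10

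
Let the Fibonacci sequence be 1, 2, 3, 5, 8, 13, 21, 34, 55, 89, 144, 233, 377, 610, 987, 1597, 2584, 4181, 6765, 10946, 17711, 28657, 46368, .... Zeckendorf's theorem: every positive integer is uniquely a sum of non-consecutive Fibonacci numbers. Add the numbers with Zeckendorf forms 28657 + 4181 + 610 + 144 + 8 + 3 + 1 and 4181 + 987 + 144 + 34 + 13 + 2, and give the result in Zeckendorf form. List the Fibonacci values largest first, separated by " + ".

The two numbers are 33604 and 5361, so their sum is 38965.
38965: greatest Fibonacci not exceeding it is 28657, leaving 10308
10308: greatest Fibonacci not exceeding it is 6765, leaving 3543
3543: greatest Fibonacci not exceeding it is 2584, leaving 959
959: greatest Fibonacci not exceeding it is 610, leaving 349
349: greatest Fibonacci not exceeding it is 233, leaving 116
116: greatest Fibonacci not exceeding it is 89, leaving 27
27: greatest Fibonacci not exceeding it is 21, leaving 6
6: greatest Fibonacci not exceeding it is 5, leaving 1
1: greatest Fibonacci not exceeding it is 1, leaving 0

28657 + 6765 + 2584 + 610 + 233 + 89 + 21 + 5 + 1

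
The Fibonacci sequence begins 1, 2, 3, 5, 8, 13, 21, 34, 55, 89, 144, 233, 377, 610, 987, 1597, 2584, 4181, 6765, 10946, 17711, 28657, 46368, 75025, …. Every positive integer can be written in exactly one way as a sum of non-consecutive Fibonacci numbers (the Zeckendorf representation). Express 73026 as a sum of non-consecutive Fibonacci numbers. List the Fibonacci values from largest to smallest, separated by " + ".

46368 ≤ 73026 < 75025, so take 46368; remainder 26658
17711 ≤ 26658 < 28657, so take 17711; remainder 8947
6765 ≤ 8947 < 10946, so take 6765; remainder 2182
1597 ≤ 2182 < 2584, so take 1597; remainder 585
377 ≤ 585 < 610, so take 377; remainder 208
144 ≤ 208 < 233, so take 144; remainder 64
55 ≤ 64 < 89, so take 55; remainder 9
8 ≤ 9 < 13, so take 8; remainder 1
1 ≤ 1 < 2, so take 1; remainder 0
So 73026 = 46368 + 17711 + 6765 + 1597 + 377 + 144 + 55 + 8 + 1, with no two terms consecutive in the sequence.

46368 + 17711 + 6765 + 1597 + 377 + 144 + 55 + 8 + 1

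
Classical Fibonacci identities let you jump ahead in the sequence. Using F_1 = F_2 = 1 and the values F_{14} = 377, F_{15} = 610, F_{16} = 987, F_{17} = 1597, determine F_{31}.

1346269

By the addition formula F_{m+n} = F_m F_{n+1} + F_{m−1} F_n with m=15, n=16: F_{31} = 610·1597 + 377·987 = 974170 + 372099 = 1346269.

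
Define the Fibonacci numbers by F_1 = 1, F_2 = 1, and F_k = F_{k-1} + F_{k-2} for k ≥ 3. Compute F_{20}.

Iterating the recurrence up to F_{16} = 987 and F_{15} = 610:
F_{17} = F_{16} + F_{15} = 987 + 610 = 1597
F_{18} = F_{17} + F_{16} = 1597 + 987 = 2584
F_{19} = F_{18} + F_{17} = 2584 + 1597 = 4181
F_{20} = F_{19} + F_{18} = 4181 + 2584 = 6765

6765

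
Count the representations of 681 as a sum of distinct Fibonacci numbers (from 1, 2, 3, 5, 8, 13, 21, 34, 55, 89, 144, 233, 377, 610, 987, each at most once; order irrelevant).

24

Each representation comes from the Zeckendorf form by replacing some F_k with F_{k−1} + F_{k−2} where possible.
681 = 610+55+13+3 = 610+55+13+2+1 = 610+55+8+5+3 = 610+34+21+13+3 = 377+233+55+13+3 = … (19 more), for 24 in all.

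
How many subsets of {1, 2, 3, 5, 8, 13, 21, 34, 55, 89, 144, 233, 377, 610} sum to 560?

Each representation comes from the Zeckendorf form by replacing some F_k with F_{k−1} + F_{k−2} where possible.
560 = 377+144+34+5 = 377+144+34+3+2 = 377+144+21+13+5 = 377+89+55+34+5 = 377+144+21+13+3+2 = … (10 more), for 15 in all.

15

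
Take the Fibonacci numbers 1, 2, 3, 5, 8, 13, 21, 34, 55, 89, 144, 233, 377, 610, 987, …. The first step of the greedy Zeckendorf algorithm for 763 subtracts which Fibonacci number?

610 ≤ 763 < 987, so the largest Fibonacci number not exceeding 763 is 610.

610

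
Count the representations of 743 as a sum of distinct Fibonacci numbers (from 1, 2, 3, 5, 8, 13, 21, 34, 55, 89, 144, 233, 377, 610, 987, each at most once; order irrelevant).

14

Starting from the Zeckendorf form and repeatedly splitting a term F_k into F_{k−1} + F_{k−2} (when neither is already used) reaches every representation.
743 = 610+89+34+8+2 = 610+89+34+5+3+2 = 610+89+21+13+8+2 = 377+233+89+34+8+2 = … (10 more), for 14 in all.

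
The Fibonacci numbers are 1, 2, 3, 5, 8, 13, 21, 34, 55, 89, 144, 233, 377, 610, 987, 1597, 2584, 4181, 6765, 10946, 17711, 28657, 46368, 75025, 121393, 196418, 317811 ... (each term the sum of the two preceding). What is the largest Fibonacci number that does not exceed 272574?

196418 ≤ 272574 < 317811, so the largest Fibonacci number not exceeding 272574 is 196418.

196418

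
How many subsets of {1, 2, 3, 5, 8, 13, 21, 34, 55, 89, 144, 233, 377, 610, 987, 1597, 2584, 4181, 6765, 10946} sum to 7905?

50

Starting from the Zeckendorf form and repeatedly splitting a term F_k into F_{k−1} + F_{k−2} (when neither is already used) reaches every representation.
7905 = 6765+987+144+8+1 = 6765+987+144+5+3+1 = 6765+987+89+55+8+1 = 6765+610+377+144+8+1 = 6765+987+89+55+5+3+1 = … (45 more), for 50 in all.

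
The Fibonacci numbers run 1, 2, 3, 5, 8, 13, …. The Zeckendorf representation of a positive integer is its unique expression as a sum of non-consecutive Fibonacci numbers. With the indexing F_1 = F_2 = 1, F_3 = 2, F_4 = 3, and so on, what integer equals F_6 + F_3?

F_6 + F_3 = 8 + 2 = 10.

10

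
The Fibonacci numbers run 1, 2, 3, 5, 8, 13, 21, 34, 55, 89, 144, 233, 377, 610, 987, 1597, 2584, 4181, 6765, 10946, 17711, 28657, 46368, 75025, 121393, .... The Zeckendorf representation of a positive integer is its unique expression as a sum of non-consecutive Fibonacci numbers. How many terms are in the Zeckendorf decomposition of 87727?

87727: greatest Fibonacci not exceeding it is 75025, leaving 12702
12702: greatest Fibonacci not exceeding it is 10946, leaving 1756
1756: greatest Fibonacci not exceeding it is 1597, leaving 159
159: greatest Fibonacci not exceeding it is 144, leaving 15
15: greatest Fibonacci not exceeding it is 13, leaving 2
2: greatest Fibonacci not exceeding it is 2, leaving 0
87727 = 75025 + 10946 + 1597 + 144 + 13 + 2, which has 6 terms.

6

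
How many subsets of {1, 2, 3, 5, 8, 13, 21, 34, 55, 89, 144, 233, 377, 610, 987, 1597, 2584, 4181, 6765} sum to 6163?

Each representation comes from the Zeckendorf form by replacing some F_k with F_{k−1} + F_{k−2} where possible.
6163 = 4181+1597+377+8 = 4181+1597+377+5+3 = 4181+1597+233+144+8 = 4181+987+610+377+8 = 4181+1597+377+5+2+1 = … (37 more), for 42 in all.

42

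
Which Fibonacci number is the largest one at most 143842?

121393

121393 ≤ 143842 < 196418, so the largest Fibonacci number not exceeding 143842 is 121393.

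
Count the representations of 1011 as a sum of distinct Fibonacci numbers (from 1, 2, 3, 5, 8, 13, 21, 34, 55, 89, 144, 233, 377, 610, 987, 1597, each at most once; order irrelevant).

1011 = 987+21+3 = 987+21+2+1 = 987+13+8+3 = … (20 more), for 23 in all.

23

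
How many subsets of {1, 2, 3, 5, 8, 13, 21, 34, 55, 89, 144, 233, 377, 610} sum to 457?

7

Each representation comes from the Zeckendorf form by replacing some F_k with F_{k−1} + F_{k−2} where possible.
457 = 377+55+21+3+1 = 377+55+13+8+3+1 = 233+144+55+21+3+1 = 377+34+21+13+8+3+1 = … (3 more), for 7 in all.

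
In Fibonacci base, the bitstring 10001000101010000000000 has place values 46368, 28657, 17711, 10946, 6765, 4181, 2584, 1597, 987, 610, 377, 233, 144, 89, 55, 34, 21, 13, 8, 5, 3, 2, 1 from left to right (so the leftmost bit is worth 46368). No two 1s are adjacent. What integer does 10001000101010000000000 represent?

Summing the place values of the 1 bits: 46368 + 6765 + 987 + 377 + 144 = 54641.

54641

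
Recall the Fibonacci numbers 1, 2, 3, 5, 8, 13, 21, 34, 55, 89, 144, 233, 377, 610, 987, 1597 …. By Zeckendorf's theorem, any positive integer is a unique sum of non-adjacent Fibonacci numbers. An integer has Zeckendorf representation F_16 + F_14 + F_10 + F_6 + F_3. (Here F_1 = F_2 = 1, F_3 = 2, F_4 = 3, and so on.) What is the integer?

F_16 + F_14 + F_10 + F_6 + F_3 = 987 + 377 + 55 + 8 + 2 = 1429.

1429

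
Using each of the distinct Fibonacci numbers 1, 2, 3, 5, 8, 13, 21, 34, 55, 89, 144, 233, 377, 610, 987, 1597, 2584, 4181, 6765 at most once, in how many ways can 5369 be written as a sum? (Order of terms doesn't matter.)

Each representation comes from the Zeckendorf form by replacing some F_k with F_{k−1} + F_{k−2} where possible.
5369 = 4181+987+144+55+2 = 4181+987+144+34+21+2 = 4181+610+377+144+55+2 = 4181+987+144+34+13+8+2 = 4181+987+89+55+34+21+2 = … (29 more), for 34 in all.

34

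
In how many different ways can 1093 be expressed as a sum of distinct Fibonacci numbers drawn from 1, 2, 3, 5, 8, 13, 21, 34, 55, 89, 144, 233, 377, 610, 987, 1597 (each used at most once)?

Starting from the Zeckendorf form and repeatedly splitting a term F_k into F_{k−1} + F_{k−2} (when neither is already used) reaches every representation.
1093 = 987+89+13+3+1 = 987+89+8+5+3+1 = 987+55+34+13+3+1 = 610+377+89+13+3+1 = 987+55+34+8+5+3+1 = … (10 more), for 15 in all.

15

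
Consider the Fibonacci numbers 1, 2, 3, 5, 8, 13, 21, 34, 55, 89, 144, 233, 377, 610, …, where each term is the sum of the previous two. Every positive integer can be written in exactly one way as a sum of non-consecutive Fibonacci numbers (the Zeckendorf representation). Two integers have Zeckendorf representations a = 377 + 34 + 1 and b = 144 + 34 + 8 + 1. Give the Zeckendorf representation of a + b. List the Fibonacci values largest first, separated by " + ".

377 + 144 + 55 + 21 + 2

The two numbers are 412 and 187, so their sum is 599.
599 − 377 = 222
222 − 144 = 78
78 − 55 = 23
23 − 21 = 2
2 − 2 = 0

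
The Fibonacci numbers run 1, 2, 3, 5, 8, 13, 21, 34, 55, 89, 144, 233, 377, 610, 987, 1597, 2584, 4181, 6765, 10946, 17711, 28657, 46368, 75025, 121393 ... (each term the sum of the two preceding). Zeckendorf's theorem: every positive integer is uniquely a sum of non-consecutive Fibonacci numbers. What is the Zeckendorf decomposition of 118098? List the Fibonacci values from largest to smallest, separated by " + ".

75025 + 28657 + 10946 + 2584 + 610 + 233 + 34 + 8 + 1

subtract 75025 from 118098: 43073 remains
subtract 28657 from 43073: 14416 remains
subtract 10946 from 14416: 3470 remains
subtract 2584 from 3470: 886 remains
subtract 610 from 886: 276 remains
subtract 233 from 276: 43 remains
subtract 34 from 43: 9 remains
subtract 8 from 9: 1 remains
subtract 1 from 1: 0 remains
So 118098 = 75025 + 28657 + 10946 + 2584 + 610 + 233 + 34 + 8 + 1, with no two terms consecutive in the sequence.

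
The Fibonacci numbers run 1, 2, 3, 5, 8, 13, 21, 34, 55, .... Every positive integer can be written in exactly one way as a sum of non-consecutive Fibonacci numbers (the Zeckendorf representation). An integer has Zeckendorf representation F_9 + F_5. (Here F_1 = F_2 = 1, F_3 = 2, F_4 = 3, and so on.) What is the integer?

39

F_9 + F_5 = 34 + 5 = 39.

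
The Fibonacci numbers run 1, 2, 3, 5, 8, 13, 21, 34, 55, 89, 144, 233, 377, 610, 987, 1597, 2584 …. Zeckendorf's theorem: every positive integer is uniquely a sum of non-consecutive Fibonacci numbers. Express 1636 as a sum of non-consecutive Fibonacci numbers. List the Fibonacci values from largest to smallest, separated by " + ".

1597 + 34 + 5

Repeatedly subtract the largest Fibonacci number that fits:
largest Fibonacci ≤ 1636 is 1597; 1636 − 1597 = 39
largest Fibonacci ≤ 39 is 34; 39 − 34 = 5
largest Fibonacci ≤ 5 is 5; 5 − 5 = 0
So 1636 = 1597 + 34 + 5, with no two terms consecutive in the sequence.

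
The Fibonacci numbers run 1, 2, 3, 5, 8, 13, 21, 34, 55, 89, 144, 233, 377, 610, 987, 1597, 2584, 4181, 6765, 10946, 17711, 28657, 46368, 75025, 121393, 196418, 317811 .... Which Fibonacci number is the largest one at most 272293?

196418 ≤ 272293 < 317811, so the largest Fibonacci number not exceeding 272293 is 196418.

196418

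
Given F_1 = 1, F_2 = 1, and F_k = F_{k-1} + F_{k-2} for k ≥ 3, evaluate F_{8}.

F_{2} = F_{1} + F_{0} = 1 + 0 = 1
F_{3} = F_{2} + F_{1} = 1 + 1 = 2
F_{4} = F_{3} + F_{2} = 2 + 1 = 3
F_{5} = F_{4} + F_{3} = 3 + 2 = 5
F_{6} = F_{5} + F_{4} = 5 + 3 = 8
F_{7} = F_{6} + F_{5} = 8 + 5 = 13
F_{8} = F_{7} + F_{6} = 13 + 8 = 21

21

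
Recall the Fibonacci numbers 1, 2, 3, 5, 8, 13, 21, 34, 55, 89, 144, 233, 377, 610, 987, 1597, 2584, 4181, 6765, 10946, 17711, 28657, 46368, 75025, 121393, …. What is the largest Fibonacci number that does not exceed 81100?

75025

75025 ≤ 81100 < 121393, so the largest Fibonacci number not exceeding 81100 is 75025.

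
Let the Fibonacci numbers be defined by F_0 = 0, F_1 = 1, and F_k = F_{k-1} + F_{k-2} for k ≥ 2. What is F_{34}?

5702887

Iterating the recurrence up to F_{28} = 317811 and F_{27} = 196418:
F_{29} = F_{28} + F_{27} = 317811 + 196418 = 514229
F_{30} = F_{29} + F_{28} = 514229 + 317811 = 832040
F_{31} = F_{30} + F_{29} = 832040 + 514229 = 1346269
F_{32} = F_{31} + F_{30} = 1346269 + 832040 = 2178309
F_{33} = F_{32} + F_{31} = 2178309 + 1346269 = 3524578
F_{34} = F_{33} + F_{32} = 3524578 + 2178309 = 5702887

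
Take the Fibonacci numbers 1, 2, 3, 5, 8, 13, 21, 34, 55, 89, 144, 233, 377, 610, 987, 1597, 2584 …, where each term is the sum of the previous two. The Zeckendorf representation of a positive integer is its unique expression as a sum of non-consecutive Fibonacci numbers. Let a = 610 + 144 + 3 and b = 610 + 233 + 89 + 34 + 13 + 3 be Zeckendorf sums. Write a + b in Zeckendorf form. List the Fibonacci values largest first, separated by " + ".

The two numbers are 757 and 982, so their sum is 1739.
1739 − 1597 = 142
142 − 89 = 53
53 − 34 = 19
19 − 13 = 6
6 − 5 = 1
1 − 1 = 0

1597 + 89 + 34 + 13 + 5 + 1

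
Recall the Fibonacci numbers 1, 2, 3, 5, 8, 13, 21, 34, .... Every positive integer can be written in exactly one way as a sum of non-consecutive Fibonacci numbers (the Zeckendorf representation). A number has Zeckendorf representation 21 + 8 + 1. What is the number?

30

21 + 8 + 1 = 30.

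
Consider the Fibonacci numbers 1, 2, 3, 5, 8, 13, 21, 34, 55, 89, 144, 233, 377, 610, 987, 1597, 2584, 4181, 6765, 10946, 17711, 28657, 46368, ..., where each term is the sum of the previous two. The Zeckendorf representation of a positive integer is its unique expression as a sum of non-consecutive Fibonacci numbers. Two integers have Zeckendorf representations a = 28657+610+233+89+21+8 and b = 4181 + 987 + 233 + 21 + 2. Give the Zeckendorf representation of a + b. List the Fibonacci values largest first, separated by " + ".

28657 + 4181 + 1597 + 377 + 144 + 55 + 21 + 8 + 2

The two numbers are 29618 and 5424, so their sum is 35042.
35042 − 28657 = 6385
6385 − 4181 = 2204
2204 − 1597 = 607
607 − 377 = 230
230 − 144 = 86
86 − 55 = 31
31 − 21 = 10
10 − 8 = 2
2 − 2 = 0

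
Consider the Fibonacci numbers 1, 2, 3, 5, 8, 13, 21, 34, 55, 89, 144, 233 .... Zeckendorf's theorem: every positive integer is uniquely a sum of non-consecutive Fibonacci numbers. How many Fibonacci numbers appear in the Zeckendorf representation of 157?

2

157: greatest Fibonacci not exceeding it is 144, leaving 13
13: greatest Fibonacci not exceeding it is 13, leaving 0
157 = 144 + 13, which has 2 terms.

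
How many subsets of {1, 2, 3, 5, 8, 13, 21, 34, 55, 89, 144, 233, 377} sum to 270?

270 = 233+34+3 = 233+34+2+1 = 233+21+13+3 = 144+89+34+3 = … (12 more), for 16 in all.

16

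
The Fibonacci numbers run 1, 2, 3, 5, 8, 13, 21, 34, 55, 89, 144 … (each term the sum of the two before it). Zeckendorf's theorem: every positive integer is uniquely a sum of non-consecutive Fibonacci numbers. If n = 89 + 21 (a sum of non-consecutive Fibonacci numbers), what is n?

110

89 + 21 = 110.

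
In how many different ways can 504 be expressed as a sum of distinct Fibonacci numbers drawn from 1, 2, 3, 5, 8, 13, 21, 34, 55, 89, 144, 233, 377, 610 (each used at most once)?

10

Each representation comes from the Zeckendorf form by replacing some F_k with F_{k−1} + F_{k−2} where possible.
504 = 377+89+34+3+1 = 377+89+21+13+3+1 = 233+144+89+34+3+1 = 377+89+21+8+5+3+1 = … (6 more), for 10 in all.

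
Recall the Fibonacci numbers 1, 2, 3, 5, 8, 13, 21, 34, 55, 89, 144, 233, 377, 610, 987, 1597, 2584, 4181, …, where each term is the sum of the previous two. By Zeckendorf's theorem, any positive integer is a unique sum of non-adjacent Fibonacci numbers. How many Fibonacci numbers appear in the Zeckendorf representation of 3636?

5

3636 − 2584 = 1052
1052 − 987 = 65
65 − 55 = 10
10 − 8 = 2
2 − 2 = 0
3636 = 2584 + 987 + 55 + 8 + 2, which has 5 terms.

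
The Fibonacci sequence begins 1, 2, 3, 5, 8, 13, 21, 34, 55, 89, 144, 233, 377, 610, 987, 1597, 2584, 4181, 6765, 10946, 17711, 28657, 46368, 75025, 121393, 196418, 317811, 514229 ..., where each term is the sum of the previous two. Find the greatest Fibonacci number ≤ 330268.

317811

317811 ≤ 330268 < 514229, so the largest Fibonacci number not exceeding 330268 is 317811.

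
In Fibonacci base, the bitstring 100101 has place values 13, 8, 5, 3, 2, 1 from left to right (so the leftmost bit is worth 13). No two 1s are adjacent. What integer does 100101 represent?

17

Summing the place values of the 1 bits: 13 + 3 + 1 = 17.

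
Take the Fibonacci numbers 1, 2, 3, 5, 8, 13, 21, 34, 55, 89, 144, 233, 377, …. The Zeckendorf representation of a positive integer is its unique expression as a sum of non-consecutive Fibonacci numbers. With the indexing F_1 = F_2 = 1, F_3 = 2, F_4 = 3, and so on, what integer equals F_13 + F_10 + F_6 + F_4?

F_13 + F_10 + F_6 + F_4 = 233 + 55 + 8 + 3 = 299.

299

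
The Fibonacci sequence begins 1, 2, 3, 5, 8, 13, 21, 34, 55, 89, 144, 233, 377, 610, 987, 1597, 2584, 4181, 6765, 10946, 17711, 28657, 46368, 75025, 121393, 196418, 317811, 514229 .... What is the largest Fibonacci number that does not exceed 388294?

317811 ≤ 388294 < 514229, so the largest Fibonacci number not exceeding 388294 is 317811.

317811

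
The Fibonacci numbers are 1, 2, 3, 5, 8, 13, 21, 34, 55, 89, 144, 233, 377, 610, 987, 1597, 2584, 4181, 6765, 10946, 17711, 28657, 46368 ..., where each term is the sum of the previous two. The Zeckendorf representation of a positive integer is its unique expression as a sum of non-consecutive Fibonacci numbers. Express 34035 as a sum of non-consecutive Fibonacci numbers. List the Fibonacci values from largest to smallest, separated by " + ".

28657 + 4181 + 987 + 144 + 55 + 8 + 3

Repeatedly subtract the largest Fibonacci number that fits:
34035: greatest Fibonacci not exceeding it is 28657, leaving 5378
5378: greatest Fibonacci not exceeding it is 4181, leaving 1197
1197: greatest Fibonacci not exceeding it is 987, leaving 210
210: greatest Fibonacci not exceeding it is 144, leaving 66
66: greatest Fibonacci not exceeding it is 55, leaving 11
11: greatest Fibonacci not exceeding it is 8, leaving 3
3: greatest Fibonacci not exceeding it is 3, leaving 0
So 34035 = 28657 + 4181 + 987 + 144 + 55 + 8 + 3, with no two terms consecutive in the sequence.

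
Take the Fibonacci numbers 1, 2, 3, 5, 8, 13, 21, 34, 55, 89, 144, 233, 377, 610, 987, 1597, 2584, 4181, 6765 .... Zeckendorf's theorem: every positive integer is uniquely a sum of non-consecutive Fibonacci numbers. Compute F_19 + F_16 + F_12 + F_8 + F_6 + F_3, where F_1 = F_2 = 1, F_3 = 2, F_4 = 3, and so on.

F_19 + F_16 + F_12 + F_8 + F_6 + F_3 = 4181 + 987 + 144 + 21 + 8 + 2 = 5343.

5343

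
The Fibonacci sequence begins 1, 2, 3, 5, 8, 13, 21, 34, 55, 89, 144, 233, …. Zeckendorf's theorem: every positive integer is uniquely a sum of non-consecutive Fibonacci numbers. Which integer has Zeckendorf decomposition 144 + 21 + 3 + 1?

144 + 21 + 3 + 1 = 169.

169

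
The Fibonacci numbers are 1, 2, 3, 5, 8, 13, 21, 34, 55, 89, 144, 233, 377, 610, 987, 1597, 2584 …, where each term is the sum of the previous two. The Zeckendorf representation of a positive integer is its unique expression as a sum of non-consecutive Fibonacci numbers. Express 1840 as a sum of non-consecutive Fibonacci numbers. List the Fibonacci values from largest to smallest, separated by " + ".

take 1597 (≤ 1840); 1840 − 1597 = 243
take 233 (≤ 243); 243 − 233 = 10
take 8 (≤ 10); 10 − 8 = 2
take 2 (≤ 2); 2 − 2 = 0
So 1840 = 1597 + 233 + 8 + 2, with no two terms consecutive in the sequence.

1597 + 233 + 8 + 2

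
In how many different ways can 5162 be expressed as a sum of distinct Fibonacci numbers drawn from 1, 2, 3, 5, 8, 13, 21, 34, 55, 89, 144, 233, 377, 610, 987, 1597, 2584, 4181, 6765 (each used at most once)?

13

Each representation comes from the Zeckendorf form by replacing some F_k with F_{k−1} + F_{k−2} where possible.
5162 = 4181+610+233+89+34+13+2 = 4181+610+233+89+34+8+5+2 = 2584+1597+610+233+89+34+13+2 = 4181+610+233+89+21+13+8+5+2 = 2584+1597+610+233+89+34+8+5+2 = … (8 more), for 13 in all.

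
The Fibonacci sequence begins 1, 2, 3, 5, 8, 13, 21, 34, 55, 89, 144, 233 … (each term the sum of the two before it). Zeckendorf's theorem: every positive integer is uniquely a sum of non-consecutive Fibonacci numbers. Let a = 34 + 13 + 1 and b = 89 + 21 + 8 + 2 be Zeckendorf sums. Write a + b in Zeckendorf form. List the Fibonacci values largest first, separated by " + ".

144 + 21 + 3

The two numbers are 48 and 120, so their sum is 168.
Greedily peel off the largest Fibonacci term at each step:
168: greatest Fibonacci not exceeding it is 144, leaving 24
24: greatest Fibonacci not exceeding it is 21, leaving 3
3: greatest Fibonacci not exceeding it is 3, leaving 0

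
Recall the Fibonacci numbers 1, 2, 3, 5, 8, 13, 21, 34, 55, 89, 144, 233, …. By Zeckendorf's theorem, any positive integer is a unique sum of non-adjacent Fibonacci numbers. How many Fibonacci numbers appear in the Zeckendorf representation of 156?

Greedily peel off the largest Fibonacci term at each step:
144 ≤ 156 < 233, so take 144; remainder 12
8 ≤ 12 < 13, so take 8; remainder 4
3 ≤ 4 < 5, so take 3; remainder 1
1 ≤ 1 < 2, so take 1; remainder 0
156 = 144 + 8 + 3 + 1, which has 4 terms.

4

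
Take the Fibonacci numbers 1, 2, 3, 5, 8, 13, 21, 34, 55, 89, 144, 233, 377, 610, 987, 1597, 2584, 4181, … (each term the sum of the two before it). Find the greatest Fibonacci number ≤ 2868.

2584

2584 ≤ 2868 < 4181, so the largest Fibonacci number not exceeding 2868 is 2584.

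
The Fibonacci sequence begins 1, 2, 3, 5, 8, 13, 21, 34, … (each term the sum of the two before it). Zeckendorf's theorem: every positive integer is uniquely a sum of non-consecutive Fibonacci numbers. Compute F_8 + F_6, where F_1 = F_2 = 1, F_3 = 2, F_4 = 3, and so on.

29

F_8 + F_6 = 21 + 8 = 29.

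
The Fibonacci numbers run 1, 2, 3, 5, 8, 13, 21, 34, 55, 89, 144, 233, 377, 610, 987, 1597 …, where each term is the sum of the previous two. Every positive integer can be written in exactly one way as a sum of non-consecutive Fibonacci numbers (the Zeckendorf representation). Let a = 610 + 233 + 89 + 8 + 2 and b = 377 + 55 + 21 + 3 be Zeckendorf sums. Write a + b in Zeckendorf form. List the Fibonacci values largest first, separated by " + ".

987 + 377 + 34

The two numbers are 942 and 456, so their sum is 1398.
Greedily peel off the largest Fibonacci term at each step:
subtract 987 from 1398: 411 remains
subtract 377 from 411: 34 remains
subtract 34 from 34: 0 remains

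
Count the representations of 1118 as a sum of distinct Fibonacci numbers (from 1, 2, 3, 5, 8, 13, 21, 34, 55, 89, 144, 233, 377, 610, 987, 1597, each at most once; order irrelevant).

Each representation comes from the Zeckendorf form by replacing some F_k with F_{k−1} + F_{k−2} where possible.
1118 = 987+89+34+8 = 987+89+34+5+3 = 987+89+21+13+8 = 610+377+89+34+8 = 987+89+34+5+2+1 = … (22 more), for 27 in all.

27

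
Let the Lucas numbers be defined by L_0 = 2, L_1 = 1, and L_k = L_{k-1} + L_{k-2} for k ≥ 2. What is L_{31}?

Iterating the recurrence up to L_{23} = 64079 and L_{22} = 39603:
L_{24} = L_{23} + L_{22} = 64079 + 39603 = 103682
L_{25} = L_{24} + L_{23} = 103682 + 64079 = 167761
L_{26} = L_{25} + L_{24} = 167761 + 103682 = 271443
L_{27} = L_{26} + L_{25} = 271443 + 167761 = 439204
L_{28} = L_{27} + L_{26} = 439204 + 271443 = 710647
L_{29} = L_{28} + L_{27} = 710647 + 439204 = 1149851
L_{30} = L_{29} + L_{28} = 1149851 + 710647 = 1860498
L_{31} = L_{30} + L_{29} = 1860498 + 1149851 = 3010349

3010349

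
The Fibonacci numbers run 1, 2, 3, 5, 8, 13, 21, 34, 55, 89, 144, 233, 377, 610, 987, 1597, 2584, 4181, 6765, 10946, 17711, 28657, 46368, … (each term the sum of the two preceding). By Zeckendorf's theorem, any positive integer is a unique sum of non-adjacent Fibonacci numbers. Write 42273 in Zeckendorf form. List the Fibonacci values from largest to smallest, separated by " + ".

28657 + 10946 + 2584 + 55 + 21 + 8 + 2

28657 ≤ 42273 < 46368, so take 28657; remainder 13616
10946 ≤ 13616 < 17711, so take 10946; remainder 2670
2584 ≤ 2670 < 4181, so take 2584; remainder 86
55 ≤ 86 < 89, so take 55; remainder 31
21 ≤ 31 < 34, so take 21; remainder 10
8 ≤ 10 < 13, so take 8; remainder 2
2 ≤ 2 < 3, so take 2; remainder 0
So 42273 = 28657 + 10946 + 2584 + 55 + 21 + 8 + 2, with no two terms consecutive in the sequence.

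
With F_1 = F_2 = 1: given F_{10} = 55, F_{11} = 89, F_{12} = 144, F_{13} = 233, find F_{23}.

By the addition formula F_{m+n} = F_m F_{n+1} + F_{m−1} F_n with m=11, n=12: F_{23} = 89·233 + 55·144 = 20737 + 7920 = 28657.

28657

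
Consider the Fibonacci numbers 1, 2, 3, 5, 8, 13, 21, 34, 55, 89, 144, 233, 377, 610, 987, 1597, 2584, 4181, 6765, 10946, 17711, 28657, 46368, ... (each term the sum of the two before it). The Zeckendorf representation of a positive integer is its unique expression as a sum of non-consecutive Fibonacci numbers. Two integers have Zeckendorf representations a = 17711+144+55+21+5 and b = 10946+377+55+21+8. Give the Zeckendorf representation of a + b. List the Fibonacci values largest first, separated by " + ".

The two numbers are 17936 and 11407, so their sum is 29343.
28657 ≤ 29343 < 46368, so take 28657; remainder 686
610 ≤ 686 < 987, so take 610; remainder 76
55 ≤ 76 < 89, so take 55; remainder 21
21 ≤ 21 < 34, so take 21; remainder 0

28657 + 610 + 55 + 21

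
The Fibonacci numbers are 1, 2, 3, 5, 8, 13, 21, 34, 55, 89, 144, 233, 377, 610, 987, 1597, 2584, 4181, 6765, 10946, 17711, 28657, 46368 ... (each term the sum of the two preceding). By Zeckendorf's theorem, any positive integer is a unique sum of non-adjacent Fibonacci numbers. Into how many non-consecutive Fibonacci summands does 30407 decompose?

5

subtract 28657 from 30407: 1750 remains
subtract 1597 from 1750: 153 remains
subtract 144 from 153: 9 remains
subtract 8 from 9: 1 remains
subtract 1 from 1: 0 remains
30407 = 28657 + 1597 + 144 + 8 + 1, which has 5 terms.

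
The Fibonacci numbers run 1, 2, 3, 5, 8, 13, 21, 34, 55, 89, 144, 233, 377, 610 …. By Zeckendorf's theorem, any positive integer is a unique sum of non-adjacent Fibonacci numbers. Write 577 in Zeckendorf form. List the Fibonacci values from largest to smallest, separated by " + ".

377 + 144 + 55 + 1

Greedy algorithm:
largest Fibonacci ≤ 577 is 377; 577 − 377 = 200
largest Fibonacci ≤ 200 is 144; 200 − 144 = 56
largest Fibonacci ≤ 56 is 55; 56 − 55 = 1
largest Fibonacci ≤ 1 is 1; 1 − 1 = 0
So 577 = 377 + 144 + 55 + 1, with no two terms consecutive in the sequence.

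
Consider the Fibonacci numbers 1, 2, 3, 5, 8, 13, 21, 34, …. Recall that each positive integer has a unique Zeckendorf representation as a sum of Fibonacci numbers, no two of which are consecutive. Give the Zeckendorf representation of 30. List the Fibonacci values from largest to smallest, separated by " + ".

21 + 8 + 1

30 − 21 = 9
9 − 8 = 1
1 − 1 = 0
So 30 = 21 + 8 + 1, with no two terms consecutive in the sequence.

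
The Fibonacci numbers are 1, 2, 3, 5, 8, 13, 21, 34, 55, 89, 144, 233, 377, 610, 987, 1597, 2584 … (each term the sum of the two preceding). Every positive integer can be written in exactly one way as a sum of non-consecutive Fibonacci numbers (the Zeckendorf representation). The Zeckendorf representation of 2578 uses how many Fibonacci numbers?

7

subtract 1597 from 2578: 981 remains
subtract 610 from 981: 371 remains
subtract 233 from 371: 138 remains
subtract 89 from 138: 49 remains
subtract 34 from 49: 15 remains
subtract 13 from 15: 2 remains
subtract 2 from 2: 0 remains
2578 = 1597 + 610 + 233 + 89 + 34 + 13 + 2, which has 7 terms.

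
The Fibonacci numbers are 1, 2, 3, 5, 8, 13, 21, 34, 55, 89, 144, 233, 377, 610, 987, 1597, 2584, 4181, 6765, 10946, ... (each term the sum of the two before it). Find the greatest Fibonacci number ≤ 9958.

6765

6765 ≤ 9958 < 10946, so the largest Fibonacci number not exceeding 9958 is 6765.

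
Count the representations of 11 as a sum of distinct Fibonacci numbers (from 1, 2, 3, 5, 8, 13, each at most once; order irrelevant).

Each representation comes from the Zeckendorf form by replacing some F_k with F_{k−1} + F_{k−2} where possible.
11 = 8+3 = 8+2+1 = 5+3+2+1 — 3 representations.

3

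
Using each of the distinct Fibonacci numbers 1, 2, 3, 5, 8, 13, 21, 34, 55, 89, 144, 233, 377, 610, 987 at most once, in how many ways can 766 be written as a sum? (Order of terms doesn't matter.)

Starting from the Zeckendorf form and repeatedly splitting a term F_k into F_{k−1} + F_{k−2} (when neither is already used) reaches every representation.
766 = 610+144+8+3+1 = 610+89+55+8+3+1 = 377+233+144+8+3+1 = … (3 more), for 6 in all.

6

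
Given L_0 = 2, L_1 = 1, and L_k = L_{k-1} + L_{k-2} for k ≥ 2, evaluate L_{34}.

Iterating the recurrence up to L_{29} = 1149851 and L_{28} = 710647:
L_{30} = L_{29} + L_{28} = 1149851 + 710647 = 1860498
L_{31} = L_{30} + L_{29} = 1860498 + 1149851 = 3010349
L_{32} = L_{31} + L_{30} = 3010349 + 1860498 = 4870847
L_{33} = L_{32} + L_{31} = 4870847 + 3010349 = 7881196
L_{34} = L_{33} + L_{32} = 7881196 + 4870847 = 12752043

12752043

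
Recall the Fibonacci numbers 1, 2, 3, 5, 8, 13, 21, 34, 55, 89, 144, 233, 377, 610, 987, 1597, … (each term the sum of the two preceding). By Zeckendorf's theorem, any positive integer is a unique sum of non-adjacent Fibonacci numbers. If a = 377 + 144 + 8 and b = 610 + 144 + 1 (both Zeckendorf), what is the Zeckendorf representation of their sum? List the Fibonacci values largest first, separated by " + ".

The two numbers are 529 and 755, so their sum is 1284.
take 987 (≤ 1284); 1284 − 987 = 297
take 233 (≤ 297); 297 − 233 = 64
take 55 (≤ 64); 64 − 55 = 9
take 8 (≤ 9); 9 − 8 = 1
take 1 (≤ 1); 1 − 1 = 0

987 + 233 + 55 + 8 + 1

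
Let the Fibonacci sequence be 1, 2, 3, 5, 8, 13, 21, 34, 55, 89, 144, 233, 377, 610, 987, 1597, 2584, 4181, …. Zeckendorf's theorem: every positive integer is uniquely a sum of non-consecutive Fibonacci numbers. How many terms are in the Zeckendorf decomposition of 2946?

take 2584 (≤ 2946); 2946 − 2584 = 362
take 233 (≤ 362); 362 − 233 = 129
take 89 (≤ 129); 129 − 89 = 40
take 34 (≤ 40); 40 − 34 = 6
take 5 (≤ 6); 6 − 5 = 1
take 1 (≤ 1); 1 − 1 = 0
2946 = 2584 + 233 + 89 + 34 + 5 + 1, which has 6 terms.

6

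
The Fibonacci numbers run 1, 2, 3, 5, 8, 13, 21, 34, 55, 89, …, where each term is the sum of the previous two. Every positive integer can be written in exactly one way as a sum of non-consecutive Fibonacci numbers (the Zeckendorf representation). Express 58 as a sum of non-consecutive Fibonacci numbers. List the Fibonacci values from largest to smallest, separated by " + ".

55 + 3

Greedily peel off the largest Fibonacci term at each step:
58 − 55 = 3
3 − 3 = 0
So 58 = 55 + 3, with no two terms consecutive in the sequence.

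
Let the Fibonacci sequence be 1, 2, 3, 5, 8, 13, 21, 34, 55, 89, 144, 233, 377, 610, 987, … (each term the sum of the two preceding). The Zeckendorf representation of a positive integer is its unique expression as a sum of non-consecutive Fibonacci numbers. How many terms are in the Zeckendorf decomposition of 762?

Greedy algorithm:
762: greatest Fibonacci not exceeding it is 610, leaving 152
152: greatest Fibonacci not exceeding it is 144, leaving 8
8: greatest Fibonacci not exceeding it is 8, leaving 0
762 = 610 + 144 + 8, which has 3 terms.

3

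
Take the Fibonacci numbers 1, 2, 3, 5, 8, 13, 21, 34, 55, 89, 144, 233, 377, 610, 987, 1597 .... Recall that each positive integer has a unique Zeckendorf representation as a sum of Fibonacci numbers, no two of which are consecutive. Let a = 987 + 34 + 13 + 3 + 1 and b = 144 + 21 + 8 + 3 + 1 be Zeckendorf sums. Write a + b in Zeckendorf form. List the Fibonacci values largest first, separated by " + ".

The two numbers are 1038 and 177, so their sum is 1215.
987 ≤ 1215 < 1597, so take 987; remainder 228
144 ≤ 228 < 233, so take 144; remainder 84
55 ≤ 84 < 89, so take 55; remainder 29
21 ≤ 29 < 34, so take 21; remainder 8
8 ≤ 8 < 13, so take 8; remainder 0

987 + 144 + 55 + 21 + 8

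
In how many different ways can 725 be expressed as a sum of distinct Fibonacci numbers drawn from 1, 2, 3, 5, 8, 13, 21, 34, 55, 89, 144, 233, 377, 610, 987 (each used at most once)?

20

Each representation comes from the Zeckendorf form by replacing some F_k with F_{k−1} + F_{k−2} where possible.
725 = 610+89+21+5 = 610+89+21+3+2 = 610+89+13+8+5 = … (17 more), for 20 in all.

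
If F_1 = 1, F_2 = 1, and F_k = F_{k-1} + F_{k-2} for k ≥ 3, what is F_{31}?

1346269

Iterating the recurrence up to F_{26} = 121393 and F_{25} = 75025:
F_{27} = F_{26} + F_{25} = 121393 + 75025 = 196418
F_{28} = F_{27} + F_{26} = 196418 + 121393 = 317811
F_{29} = F_{28} + F_{27} = 317811 + 196418 = 514229
F_{30} = F_{29} + F_{28} = 514229 + 317811 = 832040
F_{31} = F_{30} + F_{29} = 832040 + 514229 = 1346269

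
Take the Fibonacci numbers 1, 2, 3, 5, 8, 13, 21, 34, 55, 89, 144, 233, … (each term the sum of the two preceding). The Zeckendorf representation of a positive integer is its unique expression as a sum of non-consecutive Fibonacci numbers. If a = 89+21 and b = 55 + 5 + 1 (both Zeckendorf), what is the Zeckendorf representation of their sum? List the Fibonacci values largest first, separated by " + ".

The two numbers are 110 and 61, so their sum is 171.
Greedy algorithm:
144 ≤ 171 < 233, so take 144; remainder 27
21 ≤ 27 < 34, so take 21; remainder 6
5 ≤ 6 < 8, so take 5; remainder 1
1 ≤ 1 < 2, so take 1; remainder 0

144 + 21 + 5 + 1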